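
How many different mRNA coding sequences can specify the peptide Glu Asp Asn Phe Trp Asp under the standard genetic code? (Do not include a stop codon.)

32

Glu: 2 codons.
Asp: 2 codons.
Asn: 2 codons.
Phe: 2 codons.
Trp: 1 codon.
Asp: 2 codons.
2 × 2 × 2 × 2 × 1 × 2 = 32.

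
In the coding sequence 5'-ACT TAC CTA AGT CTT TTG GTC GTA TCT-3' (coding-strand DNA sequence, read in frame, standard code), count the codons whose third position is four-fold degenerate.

6

Codon 1 ACT (Thr): third position 4-fold.
Codon 2 TAC (Tyr): third position 2-fold.
Codon 3 CTA (Leu): third position 4-fold.
Codon 4 AGT (Ser): third position 2-fold.
Codon 5 CTT (Leu): third position 4-fold.
Codon 6 TTG (Leu): third position 2-fold.
Codon 7 GTC (Val): third position 4-fold.
Codon 8 GTA (Val): third position 4-fold.
Codon 9 TCT (Ser): third position 4-fold.
Four-fold degenerate third positions: 6.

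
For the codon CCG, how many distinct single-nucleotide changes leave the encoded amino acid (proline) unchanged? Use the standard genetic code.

Position 1: none → 0 synonymous.
Position 2: none → 0 synonymous.
Position 3: CCU, CCC, CCA → 3 synonymous.
Total: 0 + 0 + 3 = 3.

3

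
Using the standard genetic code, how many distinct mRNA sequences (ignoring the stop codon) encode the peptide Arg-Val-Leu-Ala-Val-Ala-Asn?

Arg: 6 codons.
Val: 4 codons.
Leu: 6 codons.
Ala: 4 codons.
Val: 4 codons.
Ala: 4 codons.
Asn: 2 codons.
6 × 4 × 6 × 4 × 4 × 4 × 2 = 18432.

18432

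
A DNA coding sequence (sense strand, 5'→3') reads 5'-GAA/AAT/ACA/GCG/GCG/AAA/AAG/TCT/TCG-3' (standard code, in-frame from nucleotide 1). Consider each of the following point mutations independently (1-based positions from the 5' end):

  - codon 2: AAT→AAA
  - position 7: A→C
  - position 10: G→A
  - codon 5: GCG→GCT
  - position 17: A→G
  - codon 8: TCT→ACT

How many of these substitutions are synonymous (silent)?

1

Codon 2: AAT (Asn) → AAA (Lys) — missense.
Codon 3: ACA (Thr) → CCA (Pro) — missense.
Codon 4: GCG (Ala) → ACG (Thr) — missense.
Codon 5: GCG (Ala) → GCT (Ala) — synonymous.
Codon 6: AAA (Lys) → AGA (Arg) — missense.
Codon 8: TCT (Ser) → ACT (Thr) — missense.
Synonymous: 1 of 6.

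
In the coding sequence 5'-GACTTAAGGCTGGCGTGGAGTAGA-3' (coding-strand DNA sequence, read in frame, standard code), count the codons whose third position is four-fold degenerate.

2

Codon 1 GAC (Asp): third position 2-fold.
Codon 2 TTA (Leu): third position 2-fold.
Codon 3 AGG (Arg): third position 2-fold.
Codon 4 CTG (Leu): third position 4-fold.
Codon 5 GCG (Ala): third position 4-fold.
Codon 6 TGG (Trp): third position 1-fold.
Codon 7 AGT (Ser): third position 2-fold.
Codon 8 AGA (Arg): third position 2-fold.
Four-fold degenerate third positions: 2.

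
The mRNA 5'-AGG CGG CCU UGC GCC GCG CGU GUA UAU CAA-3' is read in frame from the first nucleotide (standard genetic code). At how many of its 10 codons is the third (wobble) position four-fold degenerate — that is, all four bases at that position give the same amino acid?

6

Codon 1 AGG (Arg): third position 2-fold.
Codon 2 CGG (Arg): third position 4-fold.
Codon 3 CCU (Pro): third position 4-fold.
Codon 4 UGC (Cys): third position 2-fold.
Codon 5 GCC (Ala): third position 4-fold.
Codon 6 GCG (Ala): third position 4-fold.
Codon 7 CGU (Arg): third position 4-fold.
Codon 8 GUA (Val): third position 4-fold.
Codon 9 UAU (Tyr): third position 2-fold.
Codon 10 CAA (Gln): third position 2-fold.
Four-fold degenerate third positions: 6.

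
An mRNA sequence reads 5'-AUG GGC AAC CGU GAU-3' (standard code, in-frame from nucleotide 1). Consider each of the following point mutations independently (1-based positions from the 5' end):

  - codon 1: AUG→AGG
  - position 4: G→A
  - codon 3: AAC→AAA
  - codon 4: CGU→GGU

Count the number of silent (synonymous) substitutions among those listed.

0

Codon 1: AUG (Met) → AGG (Arg) — missense.
Codon 2: GGC (Gly) → AGC (Ser) — missense.
Codon 3: AAC (Asn) → AAA (Lys) — missense.
Codon 4: CGU (Arg) → GGU (Gly) — missense.
Synonymous: 0 of 4.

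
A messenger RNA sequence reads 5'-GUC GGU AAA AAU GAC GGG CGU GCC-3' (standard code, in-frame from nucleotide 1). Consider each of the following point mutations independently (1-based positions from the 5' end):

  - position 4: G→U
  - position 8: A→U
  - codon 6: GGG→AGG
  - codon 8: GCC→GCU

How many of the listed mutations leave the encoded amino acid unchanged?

Codon 2: GGU (Gly) → UGU (Cys) — missense.
Codon 3: AAA (Lys) → AUA (Ile) — missense.
Codon 6: GGG (Gly) → AGG (Arg) — missense.
Codon 8: GCC (Ala) → GCU (Ala) — synonymous.
Synonymous: 1 of 4.

1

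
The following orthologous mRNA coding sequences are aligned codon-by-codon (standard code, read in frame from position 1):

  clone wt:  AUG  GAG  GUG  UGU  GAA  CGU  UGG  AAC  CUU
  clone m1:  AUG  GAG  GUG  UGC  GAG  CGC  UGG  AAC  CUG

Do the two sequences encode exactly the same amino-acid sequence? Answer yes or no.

yes

Codon 1: AUG Met / AUG Met — identical.
Codon 2: GAG Glu / GAG Glu — identical.
Codon 3: GUG Val / GUG Val — identical.
Codon 4: UGU Cys / UGC Cys — synonymous.
Codon 5: GAA Glu / GAG Glu — synonymous.
Codon 6: CGU Arg / CGC Arg — synonymous.
Codon 7: UGG Trp / UGG Trp — identical.
Codon 8: AAC Asn / AAC Asn — identical.
Codon 9: CUU Leu / CUG Leu — synonymous.
Nonsynonymous differences: 0 → same protein.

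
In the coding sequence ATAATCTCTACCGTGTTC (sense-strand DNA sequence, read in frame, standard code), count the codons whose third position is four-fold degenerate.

3

Codon 1 ATA (Ile): third position 3-fold.
Codon 2 ATC (Ile): third position 3-fold.
Codon 3 TCT (Ser): third position 4-fold.
Codon 4 ACC (Thr): third position 4-fold.
Codon 5 GTG (Val): third position 4-fold.
Codon 6 TTC (Phe): third position 2-fold.
Four-fold degenerate third positions: 3.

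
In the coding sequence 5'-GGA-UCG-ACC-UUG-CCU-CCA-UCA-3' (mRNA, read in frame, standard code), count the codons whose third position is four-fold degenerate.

6

Codon 1 GGA (Gly): third position 4-fold.
Codon 2 UCG (Ser): third position 4-fold.
Codon 3 ACC (Thr): third position 4-fold.
Codon 4 UUG (Leu): third position 2-fold.
Codon 5 CCU (Pro): third position 4-fold.
Codon 6 CCA (Pro): third position 4-fold.
Codon 7 UCA (Ser): third position 4-fold.
Four-fold degenerate third positions: 6.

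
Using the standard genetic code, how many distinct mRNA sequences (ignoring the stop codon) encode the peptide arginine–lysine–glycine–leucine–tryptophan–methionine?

288

Arg: 6 codons.
Lys: 2 codons.
Gly: 4 codons.
Leu: 6 codons.
Trp: 1 codon.
Met: 1 codon.
6 × 2 × 4 × 6 × 1 × 1 = 288.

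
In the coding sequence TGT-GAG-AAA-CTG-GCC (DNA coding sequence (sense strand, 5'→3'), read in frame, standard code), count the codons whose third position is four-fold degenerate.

Codon 1 TGT (Cys): third position 2-fold.
Codon 2 GAG (Glu): third position 2-fold.
Codon 3 AAA (Lys): third position 2-fold.
Codon 4 CTG (Leu): third position 4-fold.
Codon 5 GCC (Ala): third position 4-fold.
Four-fold degenerate third positions: 2.

2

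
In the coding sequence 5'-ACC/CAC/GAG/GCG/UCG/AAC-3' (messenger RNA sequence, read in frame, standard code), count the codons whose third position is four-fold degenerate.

Codon 1 ACC (Thr): third position 4-fold.
Codon 2 CAC (His): third position 2-fold.
Codon 3 GAG (Glu): third position 2-fold.
Codon 4 GCG (Ala): third position 4-fold.
Codon 5 UCG (Ser): third position 4-fold.
Codon 6 AAC (Asn): third position 2-fold.
Four-fold degenerate third positions: 3.

3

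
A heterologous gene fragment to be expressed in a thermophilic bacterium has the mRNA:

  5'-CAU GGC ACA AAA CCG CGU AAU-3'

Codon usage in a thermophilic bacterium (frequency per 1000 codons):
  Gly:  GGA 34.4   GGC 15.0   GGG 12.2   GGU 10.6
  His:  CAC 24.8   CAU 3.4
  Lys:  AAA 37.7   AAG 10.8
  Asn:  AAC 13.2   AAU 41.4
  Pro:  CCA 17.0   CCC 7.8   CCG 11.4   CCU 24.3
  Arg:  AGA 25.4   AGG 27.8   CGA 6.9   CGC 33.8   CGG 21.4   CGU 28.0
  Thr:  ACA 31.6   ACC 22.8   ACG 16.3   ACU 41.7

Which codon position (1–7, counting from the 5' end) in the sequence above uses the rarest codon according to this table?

Codon 1 CAU (His): 3.4 per 1000.
Codon 2 GGC (Gly): 15.0 per 1000.
Codon 3 ACA (Thr): 31.6 per 1000.
Codon 4 AAA (Lys): 37.7 per 1000.
Codon 5 CCG (Pro): 11.4 per 1000.
Codon 6 CGU (Arg): 28.0 per 1000.
Codon 7 AAU (Asn): 41.4 per 1000.
Lowest frequency is 3.4 at codon 1.

1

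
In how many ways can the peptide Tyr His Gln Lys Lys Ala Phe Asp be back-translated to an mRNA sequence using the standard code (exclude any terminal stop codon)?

512

Tyr: 2 codons.
His: 2 codons.
Gln: 2 codons.
Lys: 2 codons.
Lys: 2 codons.
Ala: 4 codons.
Phe: 2 codons.
Asp: 2 codons.
2 × 2 × 2 × 2 × 2 × 4 × 2 × 2 = 512.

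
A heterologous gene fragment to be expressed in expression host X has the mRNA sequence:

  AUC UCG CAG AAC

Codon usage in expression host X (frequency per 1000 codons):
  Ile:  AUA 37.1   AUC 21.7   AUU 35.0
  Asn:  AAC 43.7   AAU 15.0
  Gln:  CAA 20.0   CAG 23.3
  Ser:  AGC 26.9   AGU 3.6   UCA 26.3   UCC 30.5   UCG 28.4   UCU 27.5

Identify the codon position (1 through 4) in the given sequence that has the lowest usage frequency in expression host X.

1

Codon 1 AUC (Ile): 21.7 per 1000.
Codon 2 UCG (Ser): 28.4 per 1000.
Codon 3 CAG (Gln): 23.3 per 1000.
Codon 4 AAC (Asn): 43.7 per 1000.
Lowest frequency is 21.7 at codon 1.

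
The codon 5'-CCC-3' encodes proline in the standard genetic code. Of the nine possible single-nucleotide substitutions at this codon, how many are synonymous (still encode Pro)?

3

Position 1: none → 0 synonymous.
Position 2: none → 0 synonymous.
Position 3: CCU, CCA, CCG → 3 synonymous.
Total: 0 + 0 + 3 = 3.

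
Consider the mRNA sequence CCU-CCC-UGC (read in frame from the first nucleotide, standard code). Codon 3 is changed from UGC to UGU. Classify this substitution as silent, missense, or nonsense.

Position 9 falls in codon 3: UGC → Cys.
After the substitution the codon is UGU → Cys.
Both encode Cys, so the change is synonymous.

silent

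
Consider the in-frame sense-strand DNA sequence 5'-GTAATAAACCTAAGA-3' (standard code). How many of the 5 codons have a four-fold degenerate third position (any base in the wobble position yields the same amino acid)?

2

Codon 1 GTA (Val): third position 4-fold.
Codon 2 ATA (Ile): third position 3-fold.
Codon 3 AAC (Asn): third position 2-fold.
Codon 4 CTA (Leu): third position 4-fold.
Codon 5 AGA (Arg): third position 2-fold.
Four-fold degenerate third positions: 2.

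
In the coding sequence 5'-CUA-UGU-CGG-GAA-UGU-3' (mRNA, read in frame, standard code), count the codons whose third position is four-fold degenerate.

Codon 1 CUA (Leu): third position 4-fold.
Codon 2 UGU (Cys): third position 2-fold.
Codon 3 CGG (Arg): third position 4-fold.
Codon 4 GAA (Glu): third position 2-fold.
Codon 5 UGU (Cys): third position 2-fold.
Four-fold degenerate third positions: 2.

2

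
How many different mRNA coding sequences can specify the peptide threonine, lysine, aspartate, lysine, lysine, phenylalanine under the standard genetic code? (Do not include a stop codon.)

Thr: 4 codons.
Lys: 2 codons.
Asp: 2 codons.
Lys: 2 codons.
Lys: 2 codons.
Phe: 2 codons.
4 × 2 × 2 × 2 × 2 × 2 = 128.

128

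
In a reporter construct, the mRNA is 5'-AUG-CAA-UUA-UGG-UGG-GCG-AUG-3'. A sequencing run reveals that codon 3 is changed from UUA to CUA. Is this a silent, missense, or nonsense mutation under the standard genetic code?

Position 7 falls in codon 3: UUA → Leu.
After the substitution the codon is CUA → Leu.
Both encode Leu, so the change is synonymous.

silent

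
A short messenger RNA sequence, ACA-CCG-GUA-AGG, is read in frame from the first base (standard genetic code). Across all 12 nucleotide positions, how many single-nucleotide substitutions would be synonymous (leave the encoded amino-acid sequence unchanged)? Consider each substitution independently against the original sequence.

Codon 1 (ACA, Thr): 3 synonymous substitutions.
Codon 2 (CCG, Pro): 3 synonymous substitutions.
Codon 3 (GUA, Val): 3 synonymous substitutions.
Codon 4 (AGG, Arg): 2 synonymous substitutions.
Total: 3 + 3 + 3 + 2 = 11.

11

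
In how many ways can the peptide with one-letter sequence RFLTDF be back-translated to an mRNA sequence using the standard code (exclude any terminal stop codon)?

1152

Arg: 6 codons.
Phe: 2 codons.
Leu: 6 codons.
Thr: 4 codons.
Asp: 2 codons.
Phe: 2 codons.
6 × 2 × 6 × 4 × 2 × 2 = 1152.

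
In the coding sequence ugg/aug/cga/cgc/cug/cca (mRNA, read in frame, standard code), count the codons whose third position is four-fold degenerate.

4

Codon 1 UGG (Trp): third position 1-fold.
Codon 2 AUG (Met): third position 1-fold.
Codon 3 CGA (Arg): third position 4-fold.
Codon 4 CGC (Arg): third position 4-fold.
Codon 5 CUG (Leu): third position 4-fold.
Codon 6 CCA (Pro): third position 4-fold.
Four-fold degenerate third positions: 4.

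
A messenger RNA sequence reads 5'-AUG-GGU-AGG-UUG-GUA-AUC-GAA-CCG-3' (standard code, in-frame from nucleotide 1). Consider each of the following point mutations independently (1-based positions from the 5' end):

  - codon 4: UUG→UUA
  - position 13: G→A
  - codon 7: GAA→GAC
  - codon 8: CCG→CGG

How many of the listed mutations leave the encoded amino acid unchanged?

1

Codon 4: UUG (Leu) → UUA (Leu) — synonymous.
Codon 5: GUA (Val) → AUA (Ile) — missense.
Codon 7: GAA (Glu) → GAC (Asp) — missense.
Codon 8: CCG (Pro) → CGG (Arg) — missense.
Synonymous: 1 of 4.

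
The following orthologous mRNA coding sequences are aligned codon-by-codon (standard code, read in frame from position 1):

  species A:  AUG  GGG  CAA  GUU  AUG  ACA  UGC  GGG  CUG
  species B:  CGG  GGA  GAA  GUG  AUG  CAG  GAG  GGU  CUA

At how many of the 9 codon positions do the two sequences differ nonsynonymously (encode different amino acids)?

Codon 1: AUG Met / CGG Arg — nonsynonymous.
Codon 2: GGG Gly / GGA Gly — synonymous.
Codon 3: CAA Gln / GAA Glu — nonsynonymous.
Codon 4: GUU Val / GUG Val — synonymous.
Codon 5: AUG Met / AUG Met — identical.
Codon 6: ACA Thr / CAG Gln — nonsynonymous.
Codon 7: UGC Cys / GAG Glu — nonsynonymous.
Codon 8: GGG Gly / GGU Gly — synonymous.
Codon 9: CUG Leu / CUA Leu — synonymous.
Nonsynonymous differences: 4.

4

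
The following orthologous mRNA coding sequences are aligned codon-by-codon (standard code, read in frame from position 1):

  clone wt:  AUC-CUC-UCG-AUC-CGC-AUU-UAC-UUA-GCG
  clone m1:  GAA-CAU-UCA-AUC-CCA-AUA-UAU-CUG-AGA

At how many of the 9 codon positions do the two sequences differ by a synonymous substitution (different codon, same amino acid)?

4

Codon 1: AUC Ile / GAA Glu — nonsynonymous.
Codon 2: CUC Leu / CAU His — nonsynonymous.
Codon 3: UCG Ser / UCA Ser — synonymous.
Codon 4: AUC Ile / AUC Ile — identical.
Codon 5: CGC Arg / CCA Pro — nonsynonymous.
Codon 6: AUU Ile / AUA Ile — synonymous.
Codon 7: UAC Tyr / UAU Tyr — synonymous.
Codon 8: UUA Leu / CUG Leu — synonymous.
Codon 9: GCG Ala / AGA Arg — nonsynonymous.
Synonymous differences: 4.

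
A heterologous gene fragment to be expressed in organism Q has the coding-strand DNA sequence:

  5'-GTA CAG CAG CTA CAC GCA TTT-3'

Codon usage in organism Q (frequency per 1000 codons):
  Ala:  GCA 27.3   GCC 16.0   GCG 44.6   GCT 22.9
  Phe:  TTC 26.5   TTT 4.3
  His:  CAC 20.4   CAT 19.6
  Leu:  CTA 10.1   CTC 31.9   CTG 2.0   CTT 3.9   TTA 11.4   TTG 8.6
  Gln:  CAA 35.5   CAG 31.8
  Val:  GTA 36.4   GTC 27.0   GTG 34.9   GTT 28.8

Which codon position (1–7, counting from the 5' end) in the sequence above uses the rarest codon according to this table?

7

Codon 1 GTA (Val): 36.4 per 1000.
Codon 2 CAG (Gln): 31.8 per 1000.
Codon 3 CAG (Gln): 31.8 per 1000.
Codon 4 CTA (Leu): 10.1 per 1000.
Codon 5 CAC (His): 20.4 per 1000.
Codon 6 GCA (Ala): 27.3 per 1000.
Codon 7 TTT (Phe): 4.3 per 1000.
Lowest frequency is 4.3 at codon 7.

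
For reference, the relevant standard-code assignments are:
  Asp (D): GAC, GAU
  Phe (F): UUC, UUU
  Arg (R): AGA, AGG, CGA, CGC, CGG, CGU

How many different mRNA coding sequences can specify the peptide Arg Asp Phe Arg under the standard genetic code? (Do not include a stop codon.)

144

Arg: 6 codons.
Asp: 2 codons.
Phe: 2 codons.
Arg: 6 codons.
6 × 2 × 2 × 6 = 144.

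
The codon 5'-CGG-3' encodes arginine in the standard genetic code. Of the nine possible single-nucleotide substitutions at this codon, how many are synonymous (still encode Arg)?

4

Position 1: AGG → 1 synonymous.
Position 2: none → 0 synonymous.
Position 3: CGU, CGC, CGA → 3 synonymous.
Total: 1 + 0 + 3 = 4.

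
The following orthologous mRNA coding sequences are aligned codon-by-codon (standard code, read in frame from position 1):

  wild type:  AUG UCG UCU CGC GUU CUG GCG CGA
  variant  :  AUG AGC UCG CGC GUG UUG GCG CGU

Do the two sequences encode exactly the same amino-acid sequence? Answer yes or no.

Codon 1: AUG Met / AUG Met — identical.
Codon 2: UCG Ser / AGC Ser — synonymous.
Codon 3: UCU Ser / UCG Ser — synonymous.
Codon 4: CGC Arg / CGC Arg — identical.
Codon 5: GUU Val / GUG Val — synonymous.
Codon 6: CUG Leu / UUG Leu — synonymous.
Codon 7: GCG Ala / GCG Ala — identical.
Codon 8: CGA Arg / CGU Arg — synonymous.
Nonsynonymous differences: 0 → same protein.

yes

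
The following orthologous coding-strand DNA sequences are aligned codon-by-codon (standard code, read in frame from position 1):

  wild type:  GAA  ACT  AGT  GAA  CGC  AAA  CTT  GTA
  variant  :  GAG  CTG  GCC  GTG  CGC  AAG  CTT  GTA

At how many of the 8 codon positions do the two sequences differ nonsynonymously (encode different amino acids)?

3

Codon 1: GAA Glu / GAG Glu — synonymous.
Codon 2: ACT Thr / CTG Leu — nonsynonymous.
Codon 3: AGT Ser / GCC Ala — nonsynonymous.
Codon 4: GAA Glu / GTG Val — nonsynonymous.
Codon 5: CGC Arg / CGC Arg — identical.
Codon 6: AAA Lys / AAG Lys — synonymous.
Codon 7: CTT Leu / CTT Leu — identical.
Codon 8: GTA Val / GTA Val — identical.
Nonsynonymous differences: 3.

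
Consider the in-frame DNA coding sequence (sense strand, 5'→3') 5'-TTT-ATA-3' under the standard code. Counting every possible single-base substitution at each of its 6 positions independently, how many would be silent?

Codon 1 (TTT, Phe): 1 synonymous substitution.
Codon 2 (ATA, Ile): 2 synonymous substitutions.
Total: 1 + 2 = 3.

3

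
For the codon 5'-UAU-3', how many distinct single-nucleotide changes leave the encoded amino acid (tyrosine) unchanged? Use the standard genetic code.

Position 1: none → 0 synonymous.
Position 2: none → 0 synonymous.
Position 3: UAC → 1 synonymous.
Total: 0 + 0 + 1 = 1.

1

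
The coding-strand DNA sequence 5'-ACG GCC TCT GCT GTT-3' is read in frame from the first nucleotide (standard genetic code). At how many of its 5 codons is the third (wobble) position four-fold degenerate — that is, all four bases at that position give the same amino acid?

Codon 1 ACG (Thr): third position 4-fold.
Codon 2 GCC (Ala): third position 4-fold.
Codon 3 TCT (Ser): third position 4-fold.
Codon 4 GCT (Ala): third position 4-fold.
Codon 5 GTT (Val): third position 4-fold.
Four-fold degenerate third positions: 5.

5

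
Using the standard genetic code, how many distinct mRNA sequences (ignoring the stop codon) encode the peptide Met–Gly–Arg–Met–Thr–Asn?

192

Met: 1 codon.
Gly: 4 codons.
Arg: 6 codons.
Met: 1 codon.
Thr: 4 codons.
Asn: 2 codons.
1 × 4 × 6 × 1 × 4 × 2 = 192.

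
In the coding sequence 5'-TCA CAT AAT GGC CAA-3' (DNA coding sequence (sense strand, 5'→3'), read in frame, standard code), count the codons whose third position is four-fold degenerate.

Codon 1 TCA (Ser): third position 4-fold.
Codon 2 CAT (His): third position 2-fold.
Codon 3 AAT (Asn): third position 2-fold.
Codon 4 GGC (Gly): third position 4-fold.
Codon 5 CAA (Gln): third position 2-fold.
Four-fold degenerate third positions: 2.

2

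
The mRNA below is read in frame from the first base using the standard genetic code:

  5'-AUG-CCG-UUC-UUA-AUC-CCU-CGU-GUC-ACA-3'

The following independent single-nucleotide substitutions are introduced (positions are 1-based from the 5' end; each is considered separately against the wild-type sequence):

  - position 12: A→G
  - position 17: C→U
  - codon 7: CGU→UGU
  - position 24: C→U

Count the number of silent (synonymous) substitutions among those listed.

Codon 4: UUA (Leu) → UUG (Leu) — synonymous.
Codon 6: CCU (Pro) → CUU (Leu) — missense.
Codon 7: CGU (Arg) → UGU (Cys) — missense.
Codon 8: GUC (Val) → GUU (Val) — synonymous.
Synonymous: 2 of 4.

2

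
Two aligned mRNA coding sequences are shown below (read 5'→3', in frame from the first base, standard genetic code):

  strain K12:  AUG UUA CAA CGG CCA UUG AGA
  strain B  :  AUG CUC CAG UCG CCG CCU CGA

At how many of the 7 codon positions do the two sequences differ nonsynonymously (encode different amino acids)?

2

Codon 1: AUG Met / AUG Met — identical.
Codon 2: UUA Leu / CUC Leu — synonymous.
Codon 3: CAA Gln / CAG Gln — synonymous.
Codon 4: CGG Arg / UCG Ser — nonsynonymous.
Codon 5: CCA Pro / CCG Pro — synonymous.
Codon 6: UUG Leu / CCU Pro — nonsynonymous.
Codon 7: AGA Arg / CGA Arg — synonymous.
Nonsynonymous differences: 2.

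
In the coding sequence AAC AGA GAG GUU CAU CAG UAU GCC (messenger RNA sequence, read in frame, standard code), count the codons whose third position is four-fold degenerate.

2

Codon 1 AAC (Asn): third position 2-fold.
Codon 2 AGA (Arg): third position 2-fold.
Codon 3 GAG (Glu): third position 2-fold.
Codon 4 GUU (Val): third position 4-fold.
Codon 5 CAU (His): third position 2-fold.
Codon 6 CAG (Gln): third position 2-fold.
Codon 7 UAU (Tyr): third position 2-fold.
Codon 8 GCC (Ala): third position 4-fold.
Four-fold degenerate third positions: 2.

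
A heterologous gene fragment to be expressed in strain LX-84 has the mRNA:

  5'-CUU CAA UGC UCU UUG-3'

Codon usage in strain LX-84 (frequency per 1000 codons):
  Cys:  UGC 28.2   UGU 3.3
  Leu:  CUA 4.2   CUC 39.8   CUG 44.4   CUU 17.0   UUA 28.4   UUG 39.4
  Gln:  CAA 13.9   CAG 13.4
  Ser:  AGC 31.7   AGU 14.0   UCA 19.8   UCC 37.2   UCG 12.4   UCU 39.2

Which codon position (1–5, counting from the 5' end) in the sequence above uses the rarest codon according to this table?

Codon 1 CUU (Leu): 17.0 per 1000.
Codon 2 CAA (Gln): 13.9 per 1000.
Codon 3 UGC (Cys): 28.2 per 1000.
Codon 4 UCU (Ser): 39.2 per 1000.
Codon 5 UUG (Leu): 39.4 per 1000.
Lowest frequency is 13.9 at codon 2.

2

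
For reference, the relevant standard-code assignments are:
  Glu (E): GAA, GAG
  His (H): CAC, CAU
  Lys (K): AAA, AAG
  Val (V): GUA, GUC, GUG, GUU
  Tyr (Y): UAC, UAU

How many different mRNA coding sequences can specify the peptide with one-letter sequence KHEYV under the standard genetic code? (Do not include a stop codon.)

64

Lys: 2 codons.
His: 2 codons.
Glu: 2 codons.
Tyr: 2 codons.
Val: 4 codons.
2 × 2 × 2 × 2 × 4 = 64.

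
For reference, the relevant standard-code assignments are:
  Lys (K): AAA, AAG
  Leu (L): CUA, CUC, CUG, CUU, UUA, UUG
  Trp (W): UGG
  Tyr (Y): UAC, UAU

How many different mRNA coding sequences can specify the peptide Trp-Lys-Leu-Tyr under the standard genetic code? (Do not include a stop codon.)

Trp: 1 codon.
Lys: 2 codons.
Leu: 6 codons.
Tyr: 2 codons.
1 × 2 × 6 × 2 = 24.

24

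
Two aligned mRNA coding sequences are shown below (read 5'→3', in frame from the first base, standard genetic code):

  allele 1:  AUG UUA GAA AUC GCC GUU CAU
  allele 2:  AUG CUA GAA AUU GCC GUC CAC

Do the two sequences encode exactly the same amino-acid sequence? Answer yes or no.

Codon 1: AUG Met / AUG Met — identical.
Codon 2: UUA Leu / CUA Leu — synonymous.
Codon 3: GAA Glu / GAA Glu — identical.
Codon 4: AUC Ile / AUU Ile — synonymous.
Codon 5: GCC Ala / GCC Ala — identical.
Codon 6: GUU Val / GUC Val — synonymous.
Codon 7: CAU His / CAC His — synonymous.
Nonsynonymous differences: 0 → same protein.

yes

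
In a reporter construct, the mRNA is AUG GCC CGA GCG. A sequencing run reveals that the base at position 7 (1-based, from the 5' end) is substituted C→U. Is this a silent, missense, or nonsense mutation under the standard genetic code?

nonsense

Position 7 falls in codon 3: CGA → Arg.
After the substitution the codon is UGA → Stop.
The new codon is a stop codon, so this is a nonsense mutation.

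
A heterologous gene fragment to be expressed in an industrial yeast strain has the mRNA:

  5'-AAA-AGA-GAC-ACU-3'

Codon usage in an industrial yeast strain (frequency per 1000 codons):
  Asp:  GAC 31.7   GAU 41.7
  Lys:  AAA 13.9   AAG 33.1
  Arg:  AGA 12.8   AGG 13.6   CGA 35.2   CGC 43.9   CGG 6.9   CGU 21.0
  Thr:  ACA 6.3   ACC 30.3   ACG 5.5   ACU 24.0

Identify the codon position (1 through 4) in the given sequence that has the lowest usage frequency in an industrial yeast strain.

Codon 1 AAA (Lys): 13.9 per 1000.
Codon 2 AGA (Arg): 12.8 per 1000.
Codon 3 GAC (Asp): 31.7 per 1000.
Codon 4 ACU (Thr): 24.0 per 1000.
Lowest frequency is 12.8 at codon 2.

2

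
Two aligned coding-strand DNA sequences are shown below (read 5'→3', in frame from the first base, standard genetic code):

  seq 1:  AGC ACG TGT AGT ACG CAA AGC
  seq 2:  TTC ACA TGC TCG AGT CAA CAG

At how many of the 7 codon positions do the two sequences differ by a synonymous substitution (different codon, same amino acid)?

3

Codon 1: AGC Ser / TTC Phe — nonsynonymous.
Codon 2: ACG Thr / ACA Thr — synonymous.
Codon 3: TGT Cys / TGC Cys — synonymous.
Codon 4: AGT Ser / TCG Ser — synonymous.
Codon 5: ACG Thr / AGT Ser — nonsynonymous.
Codon 6: CAA Gln / CAA Gln — identical.
Codon 7: AGC Ser / CAG Gln — nonsynonymous.
Synonymous differences: 3.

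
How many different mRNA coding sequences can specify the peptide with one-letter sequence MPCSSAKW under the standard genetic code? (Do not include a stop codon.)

Met: 1 codon.
Pro: 4 codons.
Cys: 2 codons.
Ser: 6 codons.
Ser: 6 codons.
Ala: 4 codons.
Lys: 2 codons.
Trp: 1 codon.
1 × 4 × 2 × 6 × 6 × 4 × 2 × 1 = 2304.

2304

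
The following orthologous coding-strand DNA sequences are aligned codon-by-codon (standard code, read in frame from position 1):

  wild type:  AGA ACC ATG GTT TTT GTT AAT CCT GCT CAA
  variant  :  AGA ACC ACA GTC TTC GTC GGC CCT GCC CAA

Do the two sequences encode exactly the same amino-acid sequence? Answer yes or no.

Codon 1: AGA Arg / AGA Arg — identical.
Codon 2: ACC Thr / ACC Thr — identical.
Codon 3: ATG Met / ACA Thr — nonsynonymous.
Codon 4: GTT Val / GTC Val — synonymous.
Codon 5: TTT Phe / TTC Phe — synonymous.
Codon 6: GTT Val / GTC Val — synonymous.
Codon 7: AAT Asn / GGC Gly — nonsynonymous.
Codon 8: CCT Pro / CCT Pro — identical.
Codon 9: GCT Ala / GCC Ala — synonymous.
Codon 10: CAA Gln / CAA Gln — identical.
Nonsynonymous differences: 2 → different protein.

no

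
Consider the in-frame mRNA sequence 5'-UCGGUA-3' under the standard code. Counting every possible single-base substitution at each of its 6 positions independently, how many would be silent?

6

Codon 1 (UCG, Ser): 3 synonymous substitutions.
Codon 2 (GUA, Val): 3 synonymous substitutions.
Total: 3 + 3 = 6.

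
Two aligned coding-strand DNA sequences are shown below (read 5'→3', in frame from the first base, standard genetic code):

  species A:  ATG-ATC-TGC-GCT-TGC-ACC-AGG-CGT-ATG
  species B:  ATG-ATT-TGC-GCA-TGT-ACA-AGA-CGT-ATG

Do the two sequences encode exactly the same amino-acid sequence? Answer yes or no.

Codon 1: ATG Met / ATG Met — identical.
Codon 2: ATC Ile / ATT Ile — synonymous.
Codon 3: TGC Cys / TGC Cys — identical.
Codon 4: GCT Ala / GCA Ala — synonymous.
Codon 5: TGC Cys / TGT Cys — synonymous.
Codon 6: ACC Thr / ACA Thr — synonymous.
Codon 7: AGG Arg / AGA Arg — synonymous.
Codon 8: CGT Arg / CGT Arg — identical.
Codon 9: ATG Met / ATG Met — identical.
Nonsynonymous differences: 0 → same protein.

yes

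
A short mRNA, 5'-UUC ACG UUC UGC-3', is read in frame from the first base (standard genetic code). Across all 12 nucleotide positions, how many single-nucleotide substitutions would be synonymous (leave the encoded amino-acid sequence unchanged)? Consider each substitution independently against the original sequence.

Codon 1 (UUC, Phe): 1 synonymous substitution.
Codon 2 (ACG, Thr): 3 synonymous substitutions.
Codon 3 (UUC, Phe): 1 synonymous substitution.
Codon 4 (UGC, Cys): 1 synonymous substitution.
Total: 1 + 3 + 1 + 1 = 6.

6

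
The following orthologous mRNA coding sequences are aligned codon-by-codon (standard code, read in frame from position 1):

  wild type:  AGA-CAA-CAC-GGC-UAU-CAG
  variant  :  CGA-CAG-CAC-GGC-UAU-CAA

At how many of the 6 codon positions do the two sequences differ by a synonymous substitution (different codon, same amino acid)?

3

Codon 1: AGA Arg / CGA Arg — synonymous.
Codon 2: CAA Gln / CAG Gln — synonymous.
Codon 3: CAC His / CAC His — identical.
Codon 4: GGC Gly / GGC Gly — identical.
Codon 5: UAU Tyr / UAU Tyr — identical.
Codon 6: CAG Gln / CAA Gln — synonymous.
Synonymous differences: 3.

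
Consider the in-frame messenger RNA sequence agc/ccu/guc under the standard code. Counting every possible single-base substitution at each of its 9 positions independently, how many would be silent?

7

Codon 1 (AGC, Ser): 1 synonymous substitution.
Codon 2 (CCU, Pro): 3 synonymous substitutions.
Codon 3 (GUC, Val): 3 synonymous substitutions.
Total: 1 + 3 + 3 = 7.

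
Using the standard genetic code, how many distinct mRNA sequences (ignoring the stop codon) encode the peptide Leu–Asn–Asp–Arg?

144

Leu: 6 codons.
Asn: 2 codons.
Asp: 2 codons.
Arg: 6 codons.
6 × 2 × 2 × 6 = 144.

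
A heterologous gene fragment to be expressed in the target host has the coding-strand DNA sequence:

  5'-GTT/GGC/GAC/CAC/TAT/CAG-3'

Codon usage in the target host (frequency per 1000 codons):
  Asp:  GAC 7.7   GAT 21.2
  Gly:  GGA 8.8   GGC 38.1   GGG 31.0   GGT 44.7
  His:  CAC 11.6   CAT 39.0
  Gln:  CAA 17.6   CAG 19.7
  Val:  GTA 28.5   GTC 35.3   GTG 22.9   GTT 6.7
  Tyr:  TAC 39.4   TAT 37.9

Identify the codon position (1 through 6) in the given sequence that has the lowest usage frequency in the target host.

Codon 1 GTT (Val): 6.7 per 1000.
Codon 2 GGC (Gly): 38.1 per 1000.
Codon 3 GAC (Asp): 7.7 per 1000.
Codon 4 CAC (His): 11.6 per 1000.
Codon 5 TAT (Tyr): 37.9 per 1000.
Codon 6 CAG (Gln): 19.7 per 1000.
Lowest frequency is 6.7 at codon 1.

1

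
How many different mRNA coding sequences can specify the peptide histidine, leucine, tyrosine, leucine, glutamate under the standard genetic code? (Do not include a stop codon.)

His: 2 codons.
Leu: 6 codons.
Tyr: 2 codons.
Leu: 6 codons.
Glu: 2 codons.
2 × 6 × 2 × 6 × 2 = 288.

288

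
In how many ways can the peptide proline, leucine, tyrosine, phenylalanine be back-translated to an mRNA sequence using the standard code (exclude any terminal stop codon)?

Pro: 4 codons.
Leu: 6 codons.
Tyr: 2 codons.
Phe: 2 codons.
4 × 6 × 2 × 2 = 96.

96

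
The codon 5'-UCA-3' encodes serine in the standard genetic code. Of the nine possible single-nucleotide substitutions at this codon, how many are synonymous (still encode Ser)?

Position 1: none → 0 synonymous.
Position 2: none → 0 synonymous.
Position 3: UCU, UCC, UCG → 3 synonymous.
Total: 0 + 0 + 3 = 3.

3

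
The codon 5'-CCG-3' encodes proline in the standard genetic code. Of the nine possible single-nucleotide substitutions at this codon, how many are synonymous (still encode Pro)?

3

Position 1: none → 0 synonymous.
Position 2: none → 0 synonymous.
Position 3: CCT, CCC, CCA → 3 synonymous.
Total: 0 + 0 + 3 = 3.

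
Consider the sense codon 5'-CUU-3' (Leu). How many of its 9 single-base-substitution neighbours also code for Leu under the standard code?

3

Position 1: none → 0 synonymous.
Position 2: none → 0 synonymous.
Position 3: CUC, CUA, CUG → 3 synonymous.
Total: 0 + 0 + 3 = 3.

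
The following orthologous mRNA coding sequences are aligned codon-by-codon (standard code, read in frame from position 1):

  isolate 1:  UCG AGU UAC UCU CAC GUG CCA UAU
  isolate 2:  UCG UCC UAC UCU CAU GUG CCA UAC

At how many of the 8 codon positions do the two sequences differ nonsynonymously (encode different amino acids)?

0

Codon 1: UCG Ser / UCG Ser — identical.
Codon 2: AGU Ser / UCC Ser — synonymous.
Codon 3: UAC Tyr / UAC Tyr — identical.
Codon 4: UCU Ser / UCU Ser — identical.
Codon 5: CAC His / CAU His — synonymous.
Codon 6: GUG Val / GUG Val — identical.
Codon 7: CCA Pro / CCA Pro — identical.
Codon 8: UAU Tyr / UAC Tyr — synonymous.
Nonsynonymous differences: 0.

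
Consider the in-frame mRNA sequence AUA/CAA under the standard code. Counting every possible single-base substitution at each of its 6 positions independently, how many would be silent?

3

Codon 1 (AUA, Ile): 2 synonymous substitutions.
Codon 2 (CAA, Gln): 1 synonymous substitution.
Total: 2 + 1 = 3.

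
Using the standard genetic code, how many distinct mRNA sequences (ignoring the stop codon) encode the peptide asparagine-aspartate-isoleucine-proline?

Asn: 2 codons.
Asp: 2 codons.
Ile: 3 codons.
Pro: 4 codons.
2 × 2 × 3 × 4 = 48.

48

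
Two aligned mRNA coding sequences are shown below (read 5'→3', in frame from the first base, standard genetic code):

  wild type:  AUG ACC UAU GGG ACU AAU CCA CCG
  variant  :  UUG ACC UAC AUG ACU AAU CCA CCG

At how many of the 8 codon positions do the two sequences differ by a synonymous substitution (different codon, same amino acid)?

Codon 1: AUG Met / UUG Leu — nonsynonymous.
Codon 2: ACC Thr / ACC Thr — identical.
Codon 3: UAU Tyr / UAC Tyr — synonymous.
Codon 4: GGG Gly / AUG Met — nonsynonymous.
Codon 5: ACU Thr / ACU Thr — identical.
Codon 6: AAU Asn / AAU Asn — identical.
Codon 7: CCA Pro / CCA Pro — identical.
Codon 8: CCG Pro / CCG Pro — identical.
Synonymous differences: 1.

1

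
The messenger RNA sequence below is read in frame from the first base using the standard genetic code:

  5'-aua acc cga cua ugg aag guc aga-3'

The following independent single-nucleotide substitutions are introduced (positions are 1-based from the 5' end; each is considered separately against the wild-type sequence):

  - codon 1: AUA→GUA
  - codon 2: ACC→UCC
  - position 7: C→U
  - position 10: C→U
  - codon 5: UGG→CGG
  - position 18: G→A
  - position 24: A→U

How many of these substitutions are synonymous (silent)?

Codon 1: AUA (Ile) → GUA (Val) — missense.
Codon 2: ACC (Thr) → UCC (Ser) — missense.
Codon 3: CGA (Arg) → UGA (Stop) — nonsense.
Codon 4: CUA (Leu) → UUA (Leu) — synonymous.
Codon 5: UGG (Trp) → CGG (Arg) — missense.
Codon 6: AAG (Lys) → AAA (Lys) — synonymous.
Codon 8: AGA (Arg) → AGU (Ser) — missense.
Synonymous: 2 of 7.

2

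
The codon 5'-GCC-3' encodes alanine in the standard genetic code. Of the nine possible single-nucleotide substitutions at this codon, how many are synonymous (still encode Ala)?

Position 1: none → 0 synonymous.
Position 2: none → 0 synonymous.
Position 3: GCT, GCA, GCG → 3 synonymous.
Total: 0 + 0 + 3 = 3.

3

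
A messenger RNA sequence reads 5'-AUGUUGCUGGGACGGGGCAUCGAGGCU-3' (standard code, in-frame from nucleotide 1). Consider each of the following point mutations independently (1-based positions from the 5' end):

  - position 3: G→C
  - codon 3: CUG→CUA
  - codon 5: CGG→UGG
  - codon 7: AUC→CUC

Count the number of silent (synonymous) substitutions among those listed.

1

Codon 1: AUG (Met) → AUC (Ile) — missense.
Codon 3: CUG (Leu) → CUA (Leu) — synonymous.
Codon 5: CGG (Arg) → UGG (Trp) — missense.
Codon 7: AUC (Ile) → CUC (Leu) — missense.
Synonymous: 1 of 4.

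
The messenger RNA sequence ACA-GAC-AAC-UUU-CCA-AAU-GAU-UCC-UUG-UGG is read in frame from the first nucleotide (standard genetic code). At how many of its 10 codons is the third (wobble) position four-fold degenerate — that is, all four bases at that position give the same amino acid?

3

Codon 1 ACA (Thr): third position 4-fold.
Codon 2 GAC (Asp): third position 2-fold.
Codon 3 AAC (Asn): third position 2-fold.
Codon 4 UUU (Phe): third position 2-fold.
Codon 5 CCA (Pro): third position 4-fold.
Codon 6 AAU (Asn): third position 2-fold.
Codon 7 GAU (Asp): third position 2-fold.
Codon 8 UCC (Ser): third position 4-fold.
Codon 9 UUG (Leu): third position 2-fold.
Codon 10 UGG (Trp): third position 1-fold.
Four-fold degenerate third positions: 3.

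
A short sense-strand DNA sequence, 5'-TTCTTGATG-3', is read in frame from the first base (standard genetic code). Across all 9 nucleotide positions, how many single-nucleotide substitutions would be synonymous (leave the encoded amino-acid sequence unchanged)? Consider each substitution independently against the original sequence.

3

Codon 1 (TTC, Phe): 1 synonymous substitution.
Codon 2 (TTG, Leu): 2 synonymous substitutions.
Codon 3 (ATG, Met): 0 synonymous substitutions.
Total: 1 + 2 + 0 = 3.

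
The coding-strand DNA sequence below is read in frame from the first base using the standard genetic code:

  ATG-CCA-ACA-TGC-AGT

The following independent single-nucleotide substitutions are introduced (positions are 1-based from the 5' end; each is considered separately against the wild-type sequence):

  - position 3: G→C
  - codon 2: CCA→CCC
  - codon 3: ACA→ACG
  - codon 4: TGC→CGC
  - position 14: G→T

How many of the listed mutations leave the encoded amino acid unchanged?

Codon 1: ATG (Met) → ATC (Ile) — missense.
Codon 2: CCA (Pro) → CCC (Pro) — synonymous.
Codon 3: ACA (Thr) → ACG (Thr) — synonymous.
Codon 4: TGC (Cys) → CGC (Arg) — missense.
Codon 5: AGT (Ser) → ATT (Ile) — missense.
Synonymous: 2 of 5.

2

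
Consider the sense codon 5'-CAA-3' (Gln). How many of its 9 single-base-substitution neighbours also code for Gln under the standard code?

Position 1: none → 0 synonymous.
Position 2: none → 0 synonymous.
Position 3: CAG → 1 synonymous.
Total: 0 + 0 + 1 = 1.

1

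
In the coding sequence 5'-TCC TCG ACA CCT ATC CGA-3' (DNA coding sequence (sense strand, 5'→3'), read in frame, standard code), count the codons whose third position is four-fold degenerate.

Codon 1 TCC (Ser): third position 4-fold.
Codon 2 TCG (Ser): third position 4-fold.
Codon 3 ACA (Thr): third position 4-fold.
Codon 4 CCT (Pro): third position 4-fold.
Codon 5 ATC (Ile): third position 3-fold.
Codon 6 CGA (Arg): third position 4-fold.
Four-fold degenerate third positions: 5.

5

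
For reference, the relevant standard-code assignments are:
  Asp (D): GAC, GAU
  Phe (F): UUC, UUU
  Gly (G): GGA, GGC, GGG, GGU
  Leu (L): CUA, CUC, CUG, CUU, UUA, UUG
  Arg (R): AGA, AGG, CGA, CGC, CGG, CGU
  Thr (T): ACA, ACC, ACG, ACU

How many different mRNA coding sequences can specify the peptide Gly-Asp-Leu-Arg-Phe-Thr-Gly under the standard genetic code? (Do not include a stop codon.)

Gly: 4 codons.
Asp: 2 codons.
Leu: 6 codons.
Arg: 6 codons.
Phe: 2 codons.
Thr: 4 codons.
Gly: 4 codons.
4 × 2 × 6 × 6 × 2 × 4 × 4 = 9216.

9216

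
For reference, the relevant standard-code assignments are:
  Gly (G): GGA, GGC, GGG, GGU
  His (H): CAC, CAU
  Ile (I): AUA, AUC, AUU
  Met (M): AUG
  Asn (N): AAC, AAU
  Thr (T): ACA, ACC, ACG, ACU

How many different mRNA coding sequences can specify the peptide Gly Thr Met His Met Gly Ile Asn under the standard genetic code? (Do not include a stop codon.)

Gly: 4 codons.
Thr: 4 codons.
Met: 1 codon.
His: 2 codons.
Met: 1 codon.
Gly: 4 codons.
Ile: 3 codons.
Asn: 2 codons.
4 × 4 × 1 × 2 × 1 × 4 × 3 × 2 = 768.

768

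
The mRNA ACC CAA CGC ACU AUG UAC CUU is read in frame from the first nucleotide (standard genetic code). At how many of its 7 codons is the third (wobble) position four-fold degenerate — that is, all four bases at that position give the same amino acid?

Codon 1 ACC (Thr): third position 4-fold.
Codon 2 CAA (Gln): third position 2-fold.
Codon 3 CGC (Arg): third position 4-fold.
Codon 4 ACU (Thr): third position 4-fold.
Codon 5 AUG (Met): third position 1-fold.
Codon 6 UAC (Tyr): third position 2-fold.
Codon 7 CUU (Leu): third position 4-fold.
Four-fold degenerate third positions: 4.

4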